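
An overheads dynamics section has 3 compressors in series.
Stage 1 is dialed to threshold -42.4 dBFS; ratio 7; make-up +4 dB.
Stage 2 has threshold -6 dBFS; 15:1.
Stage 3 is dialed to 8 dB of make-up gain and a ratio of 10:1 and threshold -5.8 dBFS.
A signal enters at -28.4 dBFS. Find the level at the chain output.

-28.4 dBFS

Stage 1: overshoot 14 dB → 14/7 = 2 dB → -40.4 dBFS; +4 dB make-up → -36.4 dBFS.
Stage 2: below threshold (-36.4 ≤ -6); passes unchanged; output -36.4 dBFS.
Stage 3: -36.4 dBFS ≤ -5.8 dBFS, so stage 3 doesn't engage; make-up brings it to -28.4 dBFS.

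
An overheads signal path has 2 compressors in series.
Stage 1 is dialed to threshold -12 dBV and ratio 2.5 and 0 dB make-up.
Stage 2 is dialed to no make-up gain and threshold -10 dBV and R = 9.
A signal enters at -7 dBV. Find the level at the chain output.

Stage 1: overshoot 5 dB → 5/2.5 = 2 dB → -10 dBV.
Stage 2: -10 dBV is at or below the -10 dBV threshold — no compression; output -10 dBV.

-10 dBV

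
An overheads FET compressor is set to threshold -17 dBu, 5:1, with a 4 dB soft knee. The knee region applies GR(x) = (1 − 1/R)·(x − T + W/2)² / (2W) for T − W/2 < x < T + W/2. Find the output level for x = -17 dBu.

-17.4 dBu

x − T + W/2 = -17 − (-17) + 2 = 2.
GR = (1 − 1/5) × 2² / 8 = 0.8 × 4 / 8 = 0.4 dB.
Output = -17 − 0.4 = -17.4 dBu.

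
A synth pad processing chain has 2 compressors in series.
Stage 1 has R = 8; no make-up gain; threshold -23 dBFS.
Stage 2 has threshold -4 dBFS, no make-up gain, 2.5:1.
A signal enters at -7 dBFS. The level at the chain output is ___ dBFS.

-21 dBFS

Stage 1: overshoot 16 dB → 16/8 = 2 dB → -21 dBFS.
Stage 2: below threshold (-21 ≤ -4); passes unchanged; output -21 dBFS.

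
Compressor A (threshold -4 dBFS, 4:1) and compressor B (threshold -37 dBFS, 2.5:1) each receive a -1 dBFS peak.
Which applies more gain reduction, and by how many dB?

B, by 19.35 dB

A: overshoot 3 dB → output overshoot 0.75 dB → GR 2.25 dB.
B: overshoot 36 dB → output overshoot 14.4 dB → GR 21.6 dB.
B reduces 19.35 dB more.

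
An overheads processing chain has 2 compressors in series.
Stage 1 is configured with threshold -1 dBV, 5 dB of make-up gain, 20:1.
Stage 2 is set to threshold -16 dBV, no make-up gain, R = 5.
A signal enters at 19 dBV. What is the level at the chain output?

-11.8 dBV

Stage 1: 19 dBV is 20 dB over -1 dBV; at 20:1 that becomes 1 dB over, giving 0 dBV; +5 dB make-up → 5 dBV.
Stage 2: 5 dBV is 21 dB over -16 dBV; at 5:1 that becomes 4.2 dB over, giving -11.8 dBV.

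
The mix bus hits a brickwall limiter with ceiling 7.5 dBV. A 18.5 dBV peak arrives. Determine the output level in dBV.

A brickwall limiter is an ∞:1 compressor: any input above the ceiling is clamped to 7.5 dBV.

7.5 dBV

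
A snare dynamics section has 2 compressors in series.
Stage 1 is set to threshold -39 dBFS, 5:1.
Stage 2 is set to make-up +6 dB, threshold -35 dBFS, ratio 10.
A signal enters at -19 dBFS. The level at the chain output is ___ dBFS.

Stage 1: 20 dB above -39 dBFS, reduced 5:1 to 4 dB above → -35 dBFS.
Stage 2: below threshold (-35 ≤ -35); passes unchanged; make-up brings it to -29 dBFS.

-29 dBFS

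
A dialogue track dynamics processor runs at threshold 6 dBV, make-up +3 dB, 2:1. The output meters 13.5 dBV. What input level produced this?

15 dBV

Remove make-up: 13.5 − 3 = 10.5 dBV.
That's 4.5 dB above the 6 dBV threshold.
Before 2:1 compression the overshoot was 4.5 × 2 = 9 dB, so input = 6 + 9 = 15 dBV.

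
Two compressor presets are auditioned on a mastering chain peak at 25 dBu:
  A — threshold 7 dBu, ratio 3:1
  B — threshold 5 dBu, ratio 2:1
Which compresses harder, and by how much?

A: overshoot 18 dB → output overshoot 6 dB → GR 12 dB.
B: overshoot 20 dB → output overshoot 10 dB → GR 10 dB.
A applies 2 dB more gain reduction.

A, by 2 dB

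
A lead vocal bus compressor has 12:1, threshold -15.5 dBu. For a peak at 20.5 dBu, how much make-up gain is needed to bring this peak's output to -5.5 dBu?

7 dB

Overshoot 36 dB → 36/12 = 3 dB after compression, so the compressed level is -15.5 + 3 = -12.5 dBu.
Make-up = target − compressed = -5.5 − (-12.5) = 7 dB.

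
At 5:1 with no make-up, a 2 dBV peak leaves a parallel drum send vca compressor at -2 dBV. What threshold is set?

-3 dBV

Let T be the threshold. Output overshoot = (input overshoot)/R, so -2 − T = (2 − T)/5.
5·(-2 − T) = 2 − T → 4·T = -10 − 2 = -12.
T = -12/4 = -3 dBV.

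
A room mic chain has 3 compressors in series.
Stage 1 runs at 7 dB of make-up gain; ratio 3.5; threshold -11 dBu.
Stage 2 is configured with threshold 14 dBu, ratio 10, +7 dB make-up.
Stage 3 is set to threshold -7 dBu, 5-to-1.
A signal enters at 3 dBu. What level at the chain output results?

Stage 1: 14 dB above -11 dBu, reduced 3.5:1 to 4 dB above → -7 dBu; +7 dB make-up → 0 dBu.
Stage 2: 0 dBu ≤ 14 dBu, so stage 2 doesn't engage; make-up brings it to 7 dBu.
Stage 3: overshoot 14 dB → 14/5 = 2.8 dB → -4.2 dBu.

-4.2 dBu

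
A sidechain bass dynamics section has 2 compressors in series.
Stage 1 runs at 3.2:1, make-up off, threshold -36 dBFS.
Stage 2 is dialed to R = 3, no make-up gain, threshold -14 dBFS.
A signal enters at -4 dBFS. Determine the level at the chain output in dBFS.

-26 dBFS

Stage 1: -4 dBFS is 32 dB over -36 dBFS; at 3.2:1 that becomes 10 dB over, giving -26 dBFS.
Stage 2: -26 dBFS is at or below the -14 dBFS threshold — no compression; output -26 dBFS.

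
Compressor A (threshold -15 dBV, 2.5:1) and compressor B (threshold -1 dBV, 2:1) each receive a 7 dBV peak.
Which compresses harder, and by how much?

A: GR = 22 − 22/2.5 = 13.2 dB.
B: GR = 8 − 8/2 = 4 dB.
Difference: 9.2 dB in favour of A.

A, by 9.2 dB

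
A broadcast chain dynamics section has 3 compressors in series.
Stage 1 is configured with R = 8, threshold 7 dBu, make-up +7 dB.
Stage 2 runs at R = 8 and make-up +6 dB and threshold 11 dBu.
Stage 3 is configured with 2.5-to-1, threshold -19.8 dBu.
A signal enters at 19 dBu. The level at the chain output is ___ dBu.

-4.855 dBu

Stage 1: 12 dB above 7 dBu, reduced 8:1 to 1.5 dB above → 8.5 dBu; +7 dB make-up → 15.5 dBu.
Stage 2: 15.5 dBu is 4.5 dB over 11 dBu; at 8:1 that becomes 0.5625 dB over, giving 11.5625 dBu; +6 dB make-up → 17.5625 dBu.
Stage 3: 37.3625 dB above -19.8 dBu, reduced 2.5:1 to 14.945 dB above → -4.855 dBu.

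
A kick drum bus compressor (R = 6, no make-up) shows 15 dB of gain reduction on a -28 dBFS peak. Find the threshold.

Input is 18 dB above T (since output overshoot × R = input overshoot: (-43 − T)·6 = -28 − T gives T = -46 dBFS).
Check: -46 + (-28 − (-46))/6 = -46 + 3 = -43 dBFS. ✓

-46 dBFS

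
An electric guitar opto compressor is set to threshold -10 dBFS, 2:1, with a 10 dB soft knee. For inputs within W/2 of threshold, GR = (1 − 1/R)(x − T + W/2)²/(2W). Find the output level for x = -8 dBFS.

x − T + W/2 = -8 − (-10) + 5 = 7.
GR = (1 − 1/2) × 7² / 20 = 0.5 × 49 / 20 = 1.225 dB.
Output = -8 − 1.225 = -9.225 dBFS.

-9.225 dBFS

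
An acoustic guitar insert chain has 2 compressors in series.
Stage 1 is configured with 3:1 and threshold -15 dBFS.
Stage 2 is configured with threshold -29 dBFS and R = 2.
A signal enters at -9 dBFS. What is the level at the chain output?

-21 dBFS

Stage 1: -9 dBFS is 6 dB over -15 dBFS; at 3:1 that becomes 2 dB over, giving -13 dBFS.
Stage 2: overshoot 16 dB → 16/2 = 8 dB → -21 dBFS.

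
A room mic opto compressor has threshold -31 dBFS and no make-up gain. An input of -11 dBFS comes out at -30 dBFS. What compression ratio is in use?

Input overshoot = -11 − (-31) = 20 dB; output overshoot = -30 − (-31) = 1 dB.
Ratio = 20 / 1 = 20.

20:1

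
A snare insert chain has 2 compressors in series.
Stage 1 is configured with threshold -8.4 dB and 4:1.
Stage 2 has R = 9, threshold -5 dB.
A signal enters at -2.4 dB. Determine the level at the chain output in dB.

Stage 1: overshoot 6 dB → 6/4 = 1.5 dB → -6.9 dB.
Stage 2: -6.9 dB is at or below the -5 dB threshold — no compression; output -6.9 dB.

-6.9 dB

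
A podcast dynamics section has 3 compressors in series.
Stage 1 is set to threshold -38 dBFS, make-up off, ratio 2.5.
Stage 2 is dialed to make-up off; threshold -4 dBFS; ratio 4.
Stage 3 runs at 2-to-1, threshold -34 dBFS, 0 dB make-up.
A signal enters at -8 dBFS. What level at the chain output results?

-30 dBFS

Stage 1: 30 dB above -38 dBFS, reduced 2.5:1 to 12 dB above → -26 dBFS.
Stage 2: -26 dBFS is at or below the -4 dBFS threshold — no compression; output -26 dBFS.
Stage 3: 8 dB above -34 dBFS, reduced 2:1 to 4 dB above → -30 dBFS.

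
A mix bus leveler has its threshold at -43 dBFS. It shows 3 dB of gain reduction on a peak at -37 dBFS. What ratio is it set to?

2:1

Input overshoot = -37 − (-43) = 6 dB.
Output overshoot = 6 − 3 = 3 dB.
Ratio = input overshoot / output overshoot = 6 / 3 = 2.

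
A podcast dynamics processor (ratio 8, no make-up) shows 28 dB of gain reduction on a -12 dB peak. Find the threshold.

-44 dB

Let T be the threshold. Output overshoot = (input overshoot)/R, so -40 − T = (-12 − T)/8.
8·(-40 − T) = -12 − T → 7·T = -320 − (-12) = -308.
T = -308/7 = -44 dB.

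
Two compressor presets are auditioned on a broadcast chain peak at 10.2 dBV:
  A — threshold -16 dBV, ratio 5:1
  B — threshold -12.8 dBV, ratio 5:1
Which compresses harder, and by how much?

A, by 2.56 dB

A: GR = 26.2 − 26.2/5 = 20.96 dB.
B: GR = 23 − 23/5 = 18.4 dB.
A applies 2.56 dB more gain reduction.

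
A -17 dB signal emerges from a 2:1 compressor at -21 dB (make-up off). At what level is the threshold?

Input is 8 dB above T (since output overshoot × R = input overshoot: (-21 − T)·2 = -17 − T gives T = -25 dB).
Check: -25 + (-17 − (-25))/2 = -25 + 4 = -21 dB. ✓

-25 dB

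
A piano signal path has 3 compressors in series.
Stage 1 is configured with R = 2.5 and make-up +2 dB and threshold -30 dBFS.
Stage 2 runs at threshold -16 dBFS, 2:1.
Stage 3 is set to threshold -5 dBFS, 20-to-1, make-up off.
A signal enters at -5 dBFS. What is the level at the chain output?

Stage 1: 25 dB above -30 dBFS, reduced 2.5:1 to 10 dB above → -20 dBFS; +2 dB make-up → -18 dBFS.
Stage 2: -18 dBFS ≤ -16 dBFS, so stage 2 doesn't engage; output -18 dBFS.
Stage 3: -18 dBFS is at or below the -5 dBFS threshold — no compression; output -18 dBFS.

-18 dBFS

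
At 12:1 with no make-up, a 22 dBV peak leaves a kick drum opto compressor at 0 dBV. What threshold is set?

-2 dBV

Input is 24 dB above T (since output overshoot × R = input overshoot: (0 − T)·12 = 22 − T gives T = -2 dBV).
Check: -2 + (22 − (-2))/12 = -2 + 2 = 0 dBV. ✓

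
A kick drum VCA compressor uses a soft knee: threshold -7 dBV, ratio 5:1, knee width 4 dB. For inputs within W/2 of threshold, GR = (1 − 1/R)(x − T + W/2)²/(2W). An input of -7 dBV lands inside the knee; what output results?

-7.4 dBV

x − T + W/2 = -7 − (-7) + 2 = 2.
GR = (1 − 1/5) × 2² / 8 = 0.8 × 4 / 8 = 0.4 dB.
Output = -7 − 0.4 = -7.4 dBV.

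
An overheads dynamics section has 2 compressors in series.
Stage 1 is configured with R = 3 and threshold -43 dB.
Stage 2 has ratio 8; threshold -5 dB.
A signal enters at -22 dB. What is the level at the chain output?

-36 dB

Stage 1: overshoot 21 dB → 21/3 = 7 dB → -36 dB.
Stage 2: -36 dB ≤ -5 dB, so stage 2 doesn't engage; output -36 dB.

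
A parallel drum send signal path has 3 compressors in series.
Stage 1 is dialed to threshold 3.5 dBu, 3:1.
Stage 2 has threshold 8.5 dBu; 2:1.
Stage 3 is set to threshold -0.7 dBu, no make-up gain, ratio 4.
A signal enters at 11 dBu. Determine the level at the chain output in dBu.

Stage 1: 11 dBu is 7.5 dB over 3.5 dBu; at 3:1 that becomes 2.5 dB over, giving 6 dBu.
Stage 2: below threshold (6 ≤ 8.5); passes unchanged; output 6 dBu.
Stage 3: 6.7 dB above -0.7 dBu, reduced 4:1 to 1.675 dB above → 0.975 dBu.

0.975 dBu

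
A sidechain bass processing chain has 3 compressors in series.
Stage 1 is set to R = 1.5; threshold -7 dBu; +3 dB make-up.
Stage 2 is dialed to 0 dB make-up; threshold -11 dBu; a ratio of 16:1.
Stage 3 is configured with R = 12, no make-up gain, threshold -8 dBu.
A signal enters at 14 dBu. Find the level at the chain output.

Stage 1: 14 dBu is 21 dB over -7 dBu; at 1.5:1 that becomes 14 dB over, giving 7 dBu; +3 dB make-up → 10 dBu.
Stage 2: 21 dB above -11 dBu, reduced 16:1 to 1.3125 dB above → -9.6875 dBu.
Stage 3: -9.6875 dBu ≤ -8 dBu, so stage 3 doesn't engage; output -9.6875 dBu.

-9.6875 dBu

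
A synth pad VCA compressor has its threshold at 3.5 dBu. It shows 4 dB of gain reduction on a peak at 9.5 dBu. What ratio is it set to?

Input overshoot = 9.5 − 3.5 = 6 dB.
Output overshoot = 6 − 4 = 2 dB.
Ratio = input overshoot / output overshoot = 6 / 2 = 3.

3:1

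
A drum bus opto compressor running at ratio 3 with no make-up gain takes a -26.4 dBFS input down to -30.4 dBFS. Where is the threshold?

Input is 6 dB above T (since output overshoot × R = input overshoot: (-30.4 − T)·3 = -26.4 − T gives T = -32.4 dBFS).
Check: -32.4 + (-26.4 − (-32.4))/3 = -32.4 + 2 = -30.4 dBFS. ✓

-32.4 dBFS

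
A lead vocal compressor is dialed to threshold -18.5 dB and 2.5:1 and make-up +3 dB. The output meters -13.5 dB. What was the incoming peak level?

Stripping the +3 dB make-up gives -16.5 dB at the gain stage.
That's 2 dB above the -18.5 dB threshold.
Before 2.5:1 compression the overshoot was 2 × 2.5 = 5 dB, so input = -18.5 + 5 = -13.5 dB.

-13.5 dB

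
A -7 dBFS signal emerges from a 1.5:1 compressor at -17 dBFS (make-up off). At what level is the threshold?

Let T be the threshold. Output overshoot = (input overshoot)/R, so -17 − T = (-7 − T)/1.5.
1.5·(-17 − T) = -7 − T → 0.5·T = -25.5 − (-7) = -18.5.
T = -18.5/0.5 = -37 dBFS.

-37 dBFS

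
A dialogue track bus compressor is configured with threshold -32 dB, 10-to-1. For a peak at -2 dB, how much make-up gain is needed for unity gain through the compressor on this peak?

27 dB

Overshoot 30 dB → 30/10 = 3 dB after compression, so the compressed level is -32 + 3 = -29 dB.
Make-up = target − compressed = -2 − (-29) = 27 dB.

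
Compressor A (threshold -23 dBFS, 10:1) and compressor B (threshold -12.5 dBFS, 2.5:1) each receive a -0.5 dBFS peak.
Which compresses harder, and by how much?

A, by 13.05 dB

A: overshoot 22.5 dB → output overshoot 2.25 dB → GR 20.25 dB.
B: overshoot 12 dB → output overshoot 4.8 dB → GR 7.2 dB.
A applies 13.05 dB more gain reduction.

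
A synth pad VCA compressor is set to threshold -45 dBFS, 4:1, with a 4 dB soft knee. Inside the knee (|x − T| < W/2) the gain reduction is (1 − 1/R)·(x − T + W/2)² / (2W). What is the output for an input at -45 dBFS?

x − T + W/2 = -45 − (-45) + 2 = 2.
GR = (1 − 1/4) × 2² / 8 = 0.75 × 4 / 8 = 0.375 dB.
Output = -45 − 0.375 = -45.375 dBFS.

-45.375 dBFS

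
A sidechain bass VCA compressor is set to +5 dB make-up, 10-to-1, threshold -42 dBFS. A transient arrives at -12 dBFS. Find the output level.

-34 dBFS

-12 dBFS sits 30 dB over threshold.
At 10:1 the overshoot is divided by 10, leaving 3 dB above threshold.
That puts the output at -39 dBFS; make-up adds 5 dB, giving -34 dBFS.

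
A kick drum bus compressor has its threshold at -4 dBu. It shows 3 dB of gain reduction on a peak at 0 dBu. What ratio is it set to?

Input overshoot = 0 − (-4) = 4 dB.
Output overshoot = 4 − 3 = 1 dB.
Ratio = input overshoot / output overshoot = 4 / 1 = 4.

4:1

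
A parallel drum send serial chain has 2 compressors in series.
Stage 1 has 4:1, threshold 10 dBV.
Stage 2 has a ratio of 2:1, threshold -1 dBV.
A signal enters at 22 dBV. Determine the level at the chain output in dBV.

6 dBV

Stage 1: 22 dBV is 12 dB over 10 dBV; at 4:1 that becomes 3 dB over, giving 13 dBV.
Stage 2: 13 dBV is 14 dB over -1 dBV; at 2:1 that becomes 7 dB over, giving 6 dBV.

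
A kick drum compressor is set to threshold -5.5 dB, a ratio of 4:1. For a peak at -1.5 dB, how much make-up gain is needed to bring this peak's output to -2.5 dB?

2 dB

Without make-up, output = threshold + overshoot/4 = -5.5 + 1 = -4.5 dB.
Gap to target: 2 dB.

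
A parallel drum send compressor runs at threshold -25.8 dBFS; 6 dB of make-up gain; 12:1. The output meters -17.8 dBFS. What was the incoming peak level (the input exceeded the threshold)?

Before make-up, the level was -17.8 − 6 = -23.8 dBFS.
Post-compression overshoot = -23.8 − (-25.8) = 2 dB.
Undo the ratio: input overshoot = 2 × 12 = 24 dB, giving input = -1.8 dBFS.

-1.8 dBFS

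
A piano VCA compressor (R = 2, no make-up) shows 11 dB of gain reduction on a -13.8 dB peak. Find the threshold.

-35.8 dB

Input is 22 dB above T (since output overshoot × R = input overshoot: (-24.8 − T)·2 = -13.8 − T gives T = -35.8 dB).
Check: -35.8 + (-13.8 − (-35.8))/2 = -35.8 + 11 = -24.8 dB. ✓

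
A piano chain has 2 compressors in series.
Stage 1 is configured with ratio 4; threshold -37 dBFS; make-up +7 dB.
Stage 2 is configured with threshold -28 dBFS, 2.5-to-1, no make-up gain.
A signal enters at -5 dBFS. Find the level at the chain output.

Stage 1: 32 dB above -37 dBFS, reduced 4:1 to 8 dB above → -29 dBFS; +7 dB make-up → -22 dBFS.
Stage 2: 6 dB above -28 dBFS, reduced 2.5:1 to 2.4 dB above → -25.6 dBFS.

-25.6 dBFS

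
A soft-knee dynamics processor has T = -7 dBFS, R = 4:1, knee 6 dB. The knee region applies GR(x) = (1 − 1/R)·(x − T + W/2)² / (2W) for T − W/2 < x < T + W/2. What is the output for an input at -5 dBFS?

-6.5625 dBFS

x − T + W/2 = -5 − (-7) + 3 = 5.
GR = (1 − 1/4) × 5² / 12 = 0.75 × 25 / 12 = 1.5625 dB.
Output = -5 − 1.5625 = -6.5625 dBFS.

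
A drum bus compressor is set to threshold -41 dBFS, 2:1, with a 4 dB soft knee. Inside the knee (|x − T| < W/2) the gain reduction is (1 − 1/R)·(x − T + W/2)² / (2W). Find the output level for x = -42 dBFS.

x − T + W/2 = -42 − (-41) + 2 = 1.
GR = (1 − 1/2) × 1² / 8 = 0.5 × 1 / 8 = 0.0625 dB.
Output = -42 − 0.0625 = -42.0625 dBFS.

-42.0625 dBFS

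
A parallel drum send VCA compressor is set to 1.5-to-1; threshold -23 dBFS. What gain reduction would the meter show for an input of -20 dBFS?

The signal is 3 dB above threshold.
After 1.5:1 compression the overshoot becomes 3/1.5 = 2 dB.
Gain reduction = 3 − 2 = 1 dB.

1 dB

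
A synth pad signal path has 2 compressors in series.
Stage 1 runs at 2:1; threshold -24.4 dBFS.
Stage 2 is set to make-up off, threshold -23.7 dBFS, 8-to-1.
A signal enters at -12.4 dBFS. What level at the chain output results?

-23.0375 dBFS

Stage 1: overshoot 12 dB → 12/2 = 6 dB → -18.4 dBFS.
Stage 2: overshoot 5.3 dB → 5.3/8 = 0.6625 dB → -23.0375 dBFS.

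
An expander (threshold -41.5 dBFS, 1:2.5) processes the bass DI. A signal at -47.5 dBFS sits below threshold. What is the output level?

Undershoot = (-41.5) − (-47.5) = 6 dB.
At 1:2.5, that expands to 15 dB under threshold.
Output = -41.5 − 15 = -56.5 dBFS.

-56.5 dBFS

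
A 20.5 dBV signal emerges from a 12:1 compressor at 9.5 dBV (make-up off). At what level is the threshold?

Gain reduction = 20.5 − 9.5 = 11 dB; output overshoot = GR / (R − 1) = 11 / 11 = 1 dB.
Threshold = output − output overshoot = 9.5 − 1 = 8.5 dBV.

8.5 dBV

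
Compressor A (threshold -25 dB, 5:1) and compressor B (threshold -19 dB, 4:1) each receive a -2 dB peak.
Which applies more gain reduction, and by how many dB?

A: overshoot 23 dB → output overshoot 4.6 dB → GR 18.4 dB.
B: overshoot 17 dB → output overshoot 4.25 dB → GR 12.75 dB.
A reduces 5.65 dB more.

A, by 5.65 dB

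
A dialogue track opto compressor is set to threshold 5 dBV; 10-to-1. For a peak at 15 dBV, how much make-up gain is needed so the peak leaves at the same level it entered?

Overshoot 10 dB → 10/10 = 1 dB after compression, so the compressed level is 5 + 1 = 6 dBV.
Make-up = target − compressed = 15 − 6 = 9 dB.

9 dB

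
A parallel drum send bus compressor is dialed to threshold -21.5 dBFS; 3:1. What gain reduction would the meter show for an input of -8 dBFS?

-8 dBFS exceeds the threshold by 13.5 dB.
At 3:1, output sits 13.5/3 = 4.5 dB above threshold.
GR = overshoot in − overshoot out = 13.5 − 4.5 = 9 dB.

9 dB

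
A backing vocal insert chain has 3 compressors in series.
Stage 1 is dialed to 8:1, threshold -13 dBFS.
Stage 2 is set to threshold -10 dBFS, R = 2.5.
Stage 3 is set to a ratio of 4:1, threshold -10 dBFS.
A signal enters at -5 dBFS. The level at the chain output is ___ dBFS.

-12 dBFS

Stage 1: -5 dBFS is 8 dB over -13 dBFS; at 8:1 that becomes 1 dB over, giving -12 dBFS.
Stage 2: below threshold (-12 ≤ -10); passes unchanged; output -12 dBFS.
Stage 3: -12 dBFS is at or below the -10 dBFS threshold — no compression; output -12 dBFS.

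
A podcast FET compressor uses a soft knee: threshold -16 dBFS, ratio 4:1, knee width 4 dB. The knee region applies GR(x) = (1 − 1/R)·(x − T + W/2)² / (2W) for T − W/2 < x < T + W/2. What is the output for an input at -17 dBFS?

-17.09375 dBFS

x − T + W/2 = -17 − (-16) + 2 = 1.
GR = (1 − 1/4) × 1² / 8 = 0.75 × 1 / 8 = 0.09375 dB.
Output = -17 − 0.09375 = -17.09375 dBFS.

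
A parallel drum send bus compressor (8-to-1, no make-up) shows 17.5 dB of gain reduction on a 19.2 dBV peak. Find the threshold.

Let T be the threshold. Output overshoot = (input overshoot)/R, so 1.7 − T = (19.2 − T)/8.
8·(1.7 − T) = 19.2 − T → 7·T = 13.6 − 19.2 = -5.6.
T = -5.6/7 = -0.8 dBV.

-0.8 dBV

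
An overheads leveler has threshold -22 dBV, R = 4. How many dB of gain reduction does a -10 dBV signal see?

9 dB

-10 dBV exceeds the threshold by 12 dB.
At 4:1, output sits 12/4 = 3 dB above threshold.
So the signal is attenuated by 12 − 3 = 9 dB.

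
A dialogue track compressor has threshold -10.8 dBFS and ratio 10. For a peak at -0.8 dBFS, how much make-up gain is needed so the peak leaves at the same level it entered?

9 dB

Without make-up, output = threshold + overshoot/10 = -10.8 + 1 = -9.8 dBFS.
Gap to target: 9 dB.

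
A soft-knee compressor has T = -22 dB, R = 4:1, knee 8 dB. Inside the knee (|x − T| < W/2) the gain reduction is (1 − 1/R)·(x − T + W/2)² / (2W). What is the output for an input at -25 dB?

x − T + W/2 = -25 − (-22) + 4 = 1.
GR = (1 − 1/4) × 1² / 16 = 0.75 × 1 / 16 = 0.046875 dB.
Output = -25 − 0.046875 = -25.046875 dB.

-25.046875 dB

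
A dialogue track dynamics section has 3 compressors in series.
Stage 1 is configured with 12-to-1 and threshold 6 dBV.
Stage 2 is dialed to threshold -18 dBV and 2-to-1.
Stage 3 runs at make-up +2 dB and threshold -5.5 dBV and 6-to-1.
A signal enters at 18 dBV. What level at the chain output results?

Stage 1: overshoot 12 dB → 12/12 = 1 dB → 7 dBV.
Stage 2: 7 dBV is 25 dB over -18 dBV; at 2:1 that becomes 12.5 dB over, giving -5.5 dBV.
Stage 3: below threshold (-5.5 ≤ -5.5); passes unchanged; make-up brings it to -3.5 dBV.

-3.5 dBV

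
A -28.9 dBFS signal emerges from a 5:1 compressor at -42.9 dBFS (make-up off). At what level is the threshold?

Gain reduction = -28.9 − (-42.9) = 14 dB; output overshoot = GR / (R − 1) = 14 / 4 = 3.5 dB.
Threshold = output − output overshoot = -42.9 − 3.5 = -46.4 dBFS.

-46.4 dBFS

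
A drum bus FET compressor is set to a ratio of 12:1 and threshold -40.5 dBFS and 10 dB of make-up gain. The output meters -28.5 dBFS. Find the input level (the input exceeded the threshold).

Remove make-up: -28.5 − 10 = -38.5 dBFS.
That's 2 dB above the -40.5 dBFS threshold.
Input overshoot = R × output overshoot = 24 dB → input = -40.5 + 24 = -16.5 dBFS.

-16.5 dBFS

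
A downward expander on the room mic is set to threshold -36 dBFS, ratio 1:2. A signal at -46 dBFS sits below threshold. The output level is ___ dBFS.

Below threshold, a 1:2 expander applies gain = (2−1)×(T − x) of attenuation.
(2−1) × 10 = 10 dB, so output = -46 − 10 = -56 dBFS.

-56 dBFS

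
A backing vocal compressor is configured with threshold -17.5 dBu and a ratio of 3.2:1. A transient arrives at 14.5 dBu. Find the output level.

-7.5 dBu

Overshoot: 14.5 − (-17.5) = 32 dB.
At 3.2:1 the overshoot is divided by 3.2, leaving 10 dB above threshold.
So the level is -17.5 + 10 = -7.5 dBu.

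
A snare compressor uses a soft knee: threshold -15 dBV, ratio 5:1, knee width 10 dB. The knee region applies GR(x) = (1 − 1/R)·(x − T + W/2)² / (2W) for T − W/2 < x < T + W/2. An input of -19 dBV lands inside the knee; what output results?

-19.04 dBV

x − T + W/2 = -19 − (-15) + 5 = 1.
GR = (1 − 1/5) × 1² / 20 = 0.8 × 1 / 20 = 0.04 dB.
Output = -19 − 0.04 = -19.04 dBV.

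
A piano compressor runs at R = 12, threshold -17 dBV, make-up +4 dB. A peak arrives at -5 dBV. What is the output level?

-5 dBV sits 12 dB over threshold.
The 12 dB excess becomes 1 dB after 12:1 reduction.
That puts the output at -16 dBV; make-up adds 4 dB, giving -12 dBV.

-12 dBV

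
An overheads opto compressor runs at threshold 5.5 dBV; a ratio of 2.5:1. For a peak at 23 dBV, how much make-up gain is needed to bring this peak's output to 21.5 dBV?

9 dB

Overshoot 17.5 dB → 17.5/2.5 = 7 dB after compression, so the compressed level is 5.5 + 7 = 12.5 dBV.
Make-up = target − compressed = 21.5 − 12.5 = 9 dB.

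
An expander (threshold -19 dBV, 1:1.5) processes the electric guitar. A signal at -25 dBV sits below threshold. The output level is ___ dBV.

Below threshold, a 1:1.5 expander applies gain = (1.5−1)×(T − x) of attenuation.
(1.5−1) × 6 = 3 dB, so output = -25 − 3 = -28 dBV.

-28 dBV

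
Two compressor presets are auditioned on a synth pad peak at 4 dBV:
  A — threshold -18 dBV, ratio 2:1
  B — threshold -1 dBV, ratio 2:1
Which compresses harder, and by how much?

A, by 8.5 dB

A: GR = 22 − 22/2 = 11 dB.
B: GR = 5 − 5/2 = 2.5 dB.
A applies 8.5 dB more gain reduction.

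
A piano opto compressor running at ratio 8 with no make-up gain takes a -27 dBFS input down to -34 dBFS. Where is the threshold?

-35 dBFS

Gain reduction = -27 − (-34) = 7 dB; output overshoot = GR / (R − 1) = 7 / 7 = 1 dB.
Threshold = output − output overshoot = -34 − 1 = -35 dBFS.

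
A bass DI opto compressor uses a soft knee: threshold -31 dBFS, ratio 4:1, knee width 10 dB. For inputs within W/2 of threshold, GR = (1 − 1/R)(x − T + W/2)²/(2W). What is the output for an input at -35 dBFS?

x − T + W/2 = -35 − (-31) + 5 = 1.
GR = (1 − 1/4) × 1² / 20 = 0.75 × 1 / 20 = 0.0375 dB.
Output = -35 − 0.0375 = -35.0375 dBFS.

-35.0375 dBFS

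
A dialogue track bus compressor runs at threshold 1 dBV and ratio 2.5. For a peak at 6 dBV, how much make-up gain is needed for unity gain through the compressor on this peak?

3 dB

Without make-up, output = threshold + overshoot/2.5 = 1 + 2 = 3 dBV.
Gap to target: 3 dB.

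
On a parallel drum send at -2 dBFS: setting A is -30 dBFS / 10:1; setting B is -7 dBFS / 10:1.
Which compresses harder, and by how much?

A, by 20.7 dB

A: 28 dB over, compressed to 2.8 dB over, so 25.2 dB of GR.
B: 5 dB over, compressed to 0.5 dB over, so 4.5 dB of GR.
Difference: 20.7 dB in favour of A.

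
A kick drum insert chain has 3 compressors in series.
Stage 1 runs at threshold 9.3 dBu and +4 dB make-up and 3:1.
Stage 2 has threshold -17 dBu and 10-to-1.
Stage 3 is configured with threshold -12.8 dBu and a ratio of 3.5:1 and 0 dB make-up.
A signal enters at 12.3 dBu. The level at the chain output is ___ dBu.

Stage 1: 12.3 dBu is 3 dB over 9.3 dBu; at 3:1 that becomes 1 dB over, giving 10.3 dBu; +4 dB make-up → 14.3 dBu.
Stage 2: 31.3 dB above -17 dBu, reduced 10:1 to 3.13 dB above → -13.87 dBu.
Stage 3: below threshold (-13.87 ≤ -12.8); passes unchanged; output -13.87 dBu.

-13.87 dBu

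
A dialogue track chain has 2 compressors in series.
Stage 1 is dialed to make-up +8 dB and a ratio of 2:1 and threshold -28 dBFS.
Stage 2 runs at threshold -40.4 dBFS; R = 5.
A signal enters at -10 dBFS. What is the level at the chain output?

Stage 1: -10 dBFS is 18 dB over -28 dBFS; at 2:1 that becomes 9 dB over, giving -19 dBFS; +8 dB make-up → -11 dBFS.
Stage 2: 29.4 dB above -40.4 dBFS, reduced 5:1 to 5.88 dB above → -34.52 dBFS.

-34.52 dBFS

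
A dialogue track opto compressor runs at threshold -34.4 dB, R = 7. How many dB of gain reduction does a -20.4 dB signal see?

The signal is 14 dB above threshold.
At 7:1, output sits 14/7 = 2 dB above threshold.
Gain reduction = 14 − 2 = 12 dB.

12 dB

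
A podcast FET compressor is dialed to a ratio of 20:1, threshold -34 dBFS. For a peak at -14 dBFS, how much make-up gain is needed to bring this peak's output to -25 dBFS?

8 dB

The peak compresses to -34 + 20/20 = -33 dBFS.
To reach -25 dBFS requires -25 − (-33) = 8 dB of make-up.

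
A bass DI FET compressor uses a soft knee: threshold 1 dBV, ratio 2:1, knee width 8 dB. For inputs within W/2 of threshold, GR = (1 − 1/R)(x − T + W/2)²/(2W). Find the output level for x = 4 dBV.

x − T + W/2 = 4 − 1 + 4 = 7.
GR = (1 − 1/2) × 7² / 16 = 0.5 × 49 / 16 = 1.53125 dB.
Output = 4 − 1.53125 = 2.46875 dBV.

2.46875 dBV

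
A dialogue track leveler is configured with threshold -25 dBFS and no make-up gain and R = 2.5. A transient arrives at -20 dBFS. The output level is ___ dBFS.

Overshoot: -20 − (-25) = 5 dB.
At 2.5:1 the overshoot is divided by 2.5, leaving 2 dB above threshold.
So the level is -25 + 2 = -23 dBFS.

-23 dBFS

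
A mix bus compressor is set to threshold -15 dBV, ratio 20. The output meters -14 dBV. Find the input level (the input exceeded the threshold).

Post-compression overshoot = -14 − (-15) = 1 dB.
Undo the ratio: input overshoot = 1 × 20 = 20 dB, giving input = 5 dBV.

5 dBV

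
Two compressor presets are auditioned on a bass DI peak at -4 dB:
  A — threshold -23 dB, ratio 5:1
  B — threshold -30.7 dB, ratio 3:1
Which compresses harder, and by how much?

B, by 2.6 dB

A: 19 dB over, compressed to 3.8 dB over, so 15.2 dB of GR.
B: 26.7 dB over, compressed to 8.9 dB over, so 17.8 dB of GR.
B applies 2.6 dB more gain reduction.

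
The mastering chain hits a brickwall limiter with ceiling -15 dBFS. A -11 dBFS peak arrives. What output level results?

-15 dBFS

The limiter clamps the peak to its -15 dBFS ceiling.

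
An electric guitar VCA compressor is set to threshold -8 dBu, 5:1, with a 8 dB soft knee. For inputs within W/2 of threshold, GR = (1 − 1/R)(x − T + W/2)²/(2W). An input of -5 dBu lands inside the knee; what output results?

x − T + W/2 = -5 − (-8) + 4 = 7.
GR = (1 − 1/5) × 7² / 16 = 0.8 × 49 / 16 = 2.45 dB.
Output = -5 − 2.45 = -7.45 dBu.

-7.45 dBu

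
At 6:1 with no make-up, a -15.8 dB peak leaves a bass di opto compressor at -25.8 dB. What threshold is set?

Let T be the threshold. Output overshoot = (input overshoot)/R, so -25.8 − T = (-15.8 − T)/6.
6·(-25.8 − T) = -15.8 − T → 5·T = -154.8 − (-15.8) = -139.
T = -139/5 = -27.8 dB.

-27.8 dB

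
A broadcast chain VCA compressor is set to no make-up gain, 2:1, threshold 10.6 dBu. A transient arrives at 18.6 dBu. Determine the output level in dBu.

14.6 dBu

Overshoot: 18.6 − 10.6 = 8 dB.
At 2:1 the overshoot is divided by 2, leaving 4 dB above threshold.
So the level is 10.6 + 4 = 14.6 dBu.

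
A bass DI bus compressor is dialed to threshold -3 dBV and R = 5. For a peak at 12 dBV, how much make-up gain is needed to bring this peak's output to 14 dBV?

14 dB

Without make-up, output = threshold + overshoot/5 = -3 + 3 = 0 dBV.
Gap to target: 14 dB.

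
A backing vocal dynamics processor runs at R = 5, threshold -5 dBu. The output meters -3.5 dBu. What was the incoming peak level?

2.5 dBu

That's 1.5 dB above the -5 dBu threshold.
Input overshoot = R × output overshoot = 7.5 dB → input = -5 + 7.5 = 2.5 dBu.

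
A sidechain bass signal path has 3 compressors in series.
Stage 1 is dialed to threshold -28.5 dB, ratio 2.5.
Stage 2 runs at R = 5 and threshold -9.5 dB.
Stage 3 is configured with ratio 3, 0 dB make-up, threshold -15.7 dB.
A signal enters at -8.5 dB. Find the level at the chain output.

-20.5 dB

Stage 1: overshoot 20 dB → 20/2.5 = 8 dB → -20.5 dB.
Stage 2: below threshold (-20.5 ≤ -9.5); passes unchanged; output -20.5 dB.
Stage 3: -20.5 dB is at or below the -15.7 dB threshold — no compression; output -20.5 dB.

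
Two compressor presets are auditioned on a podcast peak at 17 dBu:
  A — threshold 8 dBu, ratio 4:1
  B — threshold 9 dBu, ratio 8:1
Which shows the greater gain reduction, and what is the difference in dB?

A: GR = 9 − 9/4 = 6.75 dB.
B: GR = 8 − 8/8 = 7 dB.
Difference: 0.25 dB in favour of B.

B, by 0.25 dB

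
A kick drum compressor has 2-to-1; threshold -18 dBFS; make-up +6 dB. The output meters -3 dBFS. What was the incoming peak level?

0 dBFS

Before make-up, the level was -3 − 6 = -9 dBFS.
That's 9 dB above the -18 dBFS threshold.
Undo the ratio: input overshoot = 9 × 2 = 18 dB, giving input = 0 dBFS.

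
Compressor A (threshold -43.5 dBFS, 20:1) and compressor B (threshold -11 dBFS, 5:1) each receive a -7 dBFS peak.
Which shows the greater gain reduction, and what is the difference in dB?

A, by 31.475 dB

A: overshoot 36.5 dB → output overshoot 1.825 dB → GR 34.675 dB.
B: overshoot 4 dB → output overshoot 0.8 dB → GR 3.2 dB.
A reduces 31.475 dB more.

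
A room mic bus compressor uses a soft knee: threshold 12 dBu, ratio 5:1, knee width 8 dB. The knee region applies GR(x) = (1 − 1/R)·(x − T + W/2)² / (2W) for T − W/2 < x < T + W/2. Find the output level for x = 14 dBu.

12.2 dBu

x − T + W/2 = 14 − 12 + 4 = 6.
GR = (1 − 1/5) × 6² / 16 = 0.8 × 36 / 16 = 1.8 dB.
Output = 14 − 1.8 = 12.2 dBu.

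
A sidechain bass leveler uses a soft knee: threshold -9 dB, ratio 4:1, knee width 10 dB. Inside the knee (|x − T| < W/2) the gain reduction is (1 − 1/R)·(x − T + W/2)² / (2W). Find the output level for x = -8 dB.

-9.35 dB

x − T + W/2 = -8 − (-9) + 5 = 6.
GR = (1 − 1/4) × 6² / 20 = 0.75 × 36 / 20 = 1.35 dB.
Output = -8 − 1.35 = -9.35 dB.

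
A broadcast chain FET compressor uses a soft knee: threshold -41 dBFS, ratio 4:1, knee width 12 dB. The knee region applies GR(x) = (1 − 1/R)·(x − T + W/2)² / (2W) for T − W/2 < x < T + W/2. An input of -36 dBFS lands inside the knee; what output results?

-39.78125 dBFS

x − T + W/2 = -36 − (-41) + 6 = 11.
GR = (1 − 1/4) × 11² / 24 = 0.75 × 121 / 24 = 3.78125 dB.
Output = -36 − 3.78125 = -39.78125 dBFS.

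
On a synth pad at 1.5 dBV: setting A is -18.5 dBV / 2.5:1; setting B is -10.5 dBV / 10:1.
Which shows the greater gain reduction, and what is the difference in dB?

A: GR = 20 − 20/2.5 = 12 dB.
B: GR = 12 − 12/10 = 10.8 dB.
Difference: 1.2 dB in favour of A.

A, by 1.2 dB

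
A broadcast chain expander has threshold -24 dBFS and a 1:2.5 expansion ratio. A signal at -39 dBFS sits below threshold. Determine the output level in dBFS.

The input is 15 dB below the -24 dBFS threshold.
A 1:2.5 expander multiplies undershoot by 2.5: 15 × 2.5 = 37.5 dB below threshold.
Output = -24 − 37.5 = -61.5 dBFS.

-61.5 dBFS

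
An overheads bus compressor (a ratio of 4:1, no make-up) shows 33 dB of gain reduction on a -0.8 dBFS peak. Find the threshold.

-44.8 dBFS

Input is 44 dB above T (since output overshoot × R = input overshoot: (-33.8 − T)·4 = -0.8 − T gives T = -44.8 dBFS).
Check: -44.8 + (-0.8 − (-44.8))/4 = -44.8 + 11 = -33.8 dBFS. ✓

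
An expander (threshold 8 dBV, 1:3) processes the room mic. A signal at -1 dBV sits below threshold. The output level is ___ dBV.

The input is 9 dB below the 8 dBV threshold.
A 1:3 expander multiplies undershoot by 3: 9 × 3 = 27 dB below threshold.
Output = 8 − 27 = -19 dBV.

-19 dBV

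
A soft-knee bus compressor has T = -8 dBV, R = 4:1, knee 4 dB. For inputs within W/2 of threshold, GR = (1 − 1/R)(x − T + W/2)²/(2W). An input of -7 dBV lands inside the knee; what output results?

-7.84375 dBV

x − T + W/2 = -7 − (-8) + 2 = 3.
GR = (1 − 1/4) × 3² / 8 = 0.75 × 9 / 8 = 0.84375 dB.
Output = -7 − 0.84375 = -7.84375 dBV.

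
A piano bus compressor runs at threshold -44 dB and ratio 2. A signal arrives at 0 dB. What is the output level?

-22 dB

The input is 44 dB above the -44 dB threshold.
2:1 compression reduces that to 44/2 = 22 dB over.
Output = -44 + 22 = -22 dB.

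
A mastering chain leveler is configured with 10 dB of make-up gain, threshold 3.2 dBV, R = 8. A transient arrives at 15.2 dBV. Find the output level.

14.7 dBV

Overshoot: 15.2 − 3.2 = 12 dB.
The 12 dB excess becomes 1.5 dB after 8:1 reduction.
That puts the output at 4.7 dBV; make-up adds 10 dB, giving 14.7 dBV.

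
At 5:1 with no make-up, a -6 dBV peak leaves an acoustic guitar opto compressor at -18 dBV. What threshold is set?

-21 dBV

Gain reduction = -6 − (-18) = 12 dB; output overshoot = GR / (R − 1) = 12 / 4 = 3 dB.
Threshold = output − output overshoot = -18 − 3 = -21 dBV.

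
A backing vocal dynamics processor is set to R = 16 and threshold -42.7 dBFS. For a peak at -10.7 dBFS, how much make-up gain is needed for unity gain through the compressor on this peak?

30 dB

Without make-up, output = threshold + overshoot/16 = -42.7 + 2 = -40.7 dBFS.
Gap to target: 30 dB.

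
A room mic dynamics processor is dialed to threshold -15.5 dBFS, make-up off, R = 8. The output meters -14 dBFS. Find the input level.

The compressed level sits -14 − (-15.5) = 1.5 dB over threshold.
Before 8:1 compression the overshoot was 1.5 × 8 = 12 dB, so input = -15.5 + 12 = -3.5 dBFS.

-3.5 dBFS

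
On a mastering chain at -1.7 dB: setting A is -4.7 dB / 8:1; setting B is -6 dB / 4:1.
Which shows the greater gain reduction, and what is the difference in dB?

A: GR = 3 − 3/8 = 2.625 dB.
B: GR = 4.3 − 4.3/4 = 3.225 dB.
B reduces 0.6 dB more.

B, by 0.6 dB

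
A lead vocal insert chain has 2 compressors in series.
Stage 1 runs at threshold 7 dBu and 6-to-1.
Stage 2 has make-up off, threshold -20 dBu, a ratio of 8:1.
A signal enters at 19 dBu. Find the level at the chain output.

-16.375 dBu

Stage 1: 19 dBu is 12 dB over 7 dBu; at 6:1 that becomes 2 dB over, giving 9 dBu.
Stage 2: 29 dB above -20 dBu, reduced 8:1 to 3.625 dB above → -16.375 dBu.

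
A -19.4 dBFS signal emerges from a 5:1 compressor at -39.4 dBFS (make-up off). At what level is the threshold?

-44.4 dBFS

Let T be the threshold. Output overshoot = (input overshoot)/R, so -39.4 − T = (-19.4 − T)/5.
5·(-39.4 − T) = -19.4 − T → 4·T = -197 − (-19.4) = -177.6.
T = -177.6/4 = -44.4 dBFS.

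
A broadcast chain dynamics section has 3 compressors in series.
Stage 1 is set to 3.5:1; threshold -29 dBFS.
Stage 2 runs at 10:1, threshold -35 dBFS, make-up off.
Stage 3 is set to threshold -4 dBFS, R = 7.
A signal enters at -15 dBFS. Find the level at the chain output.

Stage 1: -15 dBFS is 14 dB over -29 dBFS; at 3.5:1 that becomes 4 dB over, giving -25 dBFS.
Stage 2: overshoot 10 dB → 10/10 = 1 dB → -34 dBFS.
Stage 3: -34 dBFS ≤ -4 dBFS, so stage 3 doesn't engage; output -34 dBFS.

-34 dBFS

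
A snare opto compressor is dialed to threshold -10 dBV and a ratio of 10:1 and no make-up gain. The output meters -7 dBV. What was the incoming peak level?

20 dBV

That's 3 dB above the -10 dBV threshold.
Input overshoot = R × output overshoot = 30 dB → input = -10 + 30 = 20 dBV.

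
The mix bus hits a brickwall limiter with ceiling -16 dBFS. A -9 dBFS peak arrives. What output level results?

-16 dBFS

At ∞:1, everything above -16 dBFS is held at the ceiling.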